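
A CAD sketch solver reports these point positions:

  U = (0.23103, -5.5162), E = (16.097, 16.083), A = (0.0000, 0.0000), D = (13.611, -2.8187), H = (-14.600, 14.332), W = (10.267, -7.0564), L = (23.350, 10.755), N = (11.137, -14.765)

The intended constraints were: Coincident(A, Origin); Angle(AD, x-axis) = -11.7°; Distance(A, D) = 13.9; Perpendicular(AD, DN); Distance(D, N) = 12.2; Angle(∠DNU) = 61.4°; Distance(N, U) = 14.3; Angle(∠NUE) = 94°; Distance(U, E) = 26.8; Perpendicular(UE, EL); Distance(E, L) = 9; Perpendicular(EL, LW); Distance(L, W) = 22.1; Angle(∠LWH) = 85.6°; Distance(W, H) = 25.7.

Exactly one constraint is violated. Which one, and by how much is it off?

Distance(W, H) = 25.7 — off by 7.10.

A = (0.00, 0.00) ✓; AD at -11.70° ✓; |AD| = 13.90 ✓; ∠(AD, DN) = 90.00° ✓; |DN| = 12.20 ✓; ∠DNU = 61.40° ✓; |NU| = 14.30 ✓; ∠NUE = 94.00° ✓; |UE| = 26.80 ✓; ∠(UE, EL) = 90.00° ✓; |EL| = 9.000 ✓; ∠(EL, LW) = 90.00° ✓; |LW| = 22.10 ✓; ∠LWH = 85.60° ✓; |WH| = 32.80 ✗.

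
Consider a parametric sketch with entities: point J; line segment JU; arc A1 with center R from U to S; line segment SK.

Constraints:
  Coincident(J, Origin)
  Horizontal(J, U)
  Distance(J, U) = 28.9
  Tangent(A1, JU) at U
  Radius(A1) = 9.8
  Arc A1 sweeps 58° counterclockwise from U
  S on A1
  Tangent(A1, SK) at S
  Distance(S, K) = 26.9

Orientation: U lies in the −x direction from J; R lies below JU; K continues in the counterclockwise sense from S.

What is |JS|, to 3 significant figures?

37.5

Since A1 is tangent to JU there, RU ⟂ JU, so R = U + (0, -9.8) = (-28.9, -9.80). On A1, U sits at bearing 90° from R; a 58° counterclockwise sweep puts S at bearing 148°, so S = R + 9.8·(cos 148°, sin 148°) = (-37.2, -4.61). Then |JS| = |S − J| = 37.5.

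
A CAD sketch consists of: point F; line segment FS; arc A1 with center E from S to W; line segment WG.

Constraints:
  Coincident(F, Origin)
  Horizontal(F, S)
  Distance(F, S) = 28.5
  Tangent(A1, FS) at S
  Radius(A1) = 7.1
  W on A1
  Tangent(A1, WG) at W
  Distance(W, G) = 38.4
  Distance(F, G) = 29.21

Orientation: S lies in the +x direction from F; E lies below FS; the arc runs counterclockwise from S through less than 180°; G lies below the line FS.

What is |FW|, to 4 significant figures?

23.61

F is at the origin; FS is horizontal with |FS| = 28.5 and S on the +x side, so S = (28.50, 0.000). Tangency of A1 to FS means the radius ES is perpendicular to FS, so E = S + (0, -7.1) = (28.50, -7.100). Since EW ⟂ WG (tangency), |EG| = √(7.1² + 38.4²) = 39.05 regardless of where W sits on A1. So G lies on both circle(F, 29.21) and circle(E, 39.05); the below-FS intersection is G = (-3.864, -28.95). W is the foot of the tangent from G: W = (23.52, -2.036).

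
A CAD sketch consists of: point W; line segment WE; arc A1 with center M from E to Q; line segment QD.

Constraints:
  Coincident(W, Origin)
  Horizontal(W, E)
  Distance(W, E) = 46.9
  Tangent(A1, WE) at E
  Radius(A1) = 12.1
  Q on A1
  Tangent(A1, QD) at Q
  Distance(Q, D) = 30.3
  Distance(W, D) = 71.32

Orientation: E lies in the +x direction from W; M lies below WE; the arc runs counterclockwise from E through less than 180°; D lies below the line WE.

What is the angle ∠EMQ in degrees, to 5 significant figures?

129.33°

W is at the origin; W and E share the same y with |WE| = 46.9 and E on the +x side, so E = (46.900, 0.0000). Since A1 is tangent to WE there, ME ⟂ WE, so M = E + (0, -12.1) = (46.900, -12.100). Since MQ ⟂ QD (tangency), |MD| = √(12.1² + 30.3²) = 32.627 regardless of where Q sits on A1. So D lies on both circle(W, 71.32) and circle(M, 32.627); the below-WE intersection is D = (56.743, -43.207). Q is the foot of the tangent from D: Q = (37.540, -19.768).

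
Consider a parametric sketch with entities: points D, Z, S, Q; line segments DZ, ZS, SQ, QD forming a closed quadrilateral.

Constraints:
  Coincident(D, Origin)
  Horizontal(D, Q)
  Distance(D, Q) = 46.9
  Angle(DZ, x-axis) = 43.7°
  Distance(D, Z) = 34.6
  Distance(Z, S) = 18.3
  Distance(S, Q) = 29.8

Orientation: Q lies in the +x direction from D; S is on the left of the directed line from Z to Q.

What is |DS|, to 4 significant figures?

51.67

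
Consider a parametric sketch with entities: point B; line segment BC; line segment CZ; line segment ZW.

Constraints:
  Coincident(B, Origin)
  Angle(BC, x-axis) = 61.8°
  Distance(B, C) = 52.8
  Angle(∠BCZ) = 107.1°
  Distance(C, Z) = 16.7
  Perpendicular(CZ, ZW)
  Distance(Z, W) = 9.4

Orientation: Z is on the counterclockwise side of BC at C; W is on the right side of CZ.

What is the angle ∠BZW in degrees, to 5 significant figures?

147.44°

B is at the origin; BC runs at 61.8° with length 52.8, so C = 52.8·(cos 61.8°, sin 61.8°) = (24.951, 46.533). ∠BCZ = 107.1°, so CZ runs at 61.8° + (180° − 107.1°) = 134.70° from the x-axis; with |CZ| = 16.7, Z = C + 16.7·(cos 134.70°, sin 134.70°) = (13.204, 58.403). The perpendicularity gives ZW at right angles to CZ; with |ZW| = 9.4 on the right of CZ, W = Z + 9.4·(0.71080, 0.70339) = (19.886, 65.015). Then cos ∠BZW = ZB·ZW / (|ZB||ZW|), giving 147.44°.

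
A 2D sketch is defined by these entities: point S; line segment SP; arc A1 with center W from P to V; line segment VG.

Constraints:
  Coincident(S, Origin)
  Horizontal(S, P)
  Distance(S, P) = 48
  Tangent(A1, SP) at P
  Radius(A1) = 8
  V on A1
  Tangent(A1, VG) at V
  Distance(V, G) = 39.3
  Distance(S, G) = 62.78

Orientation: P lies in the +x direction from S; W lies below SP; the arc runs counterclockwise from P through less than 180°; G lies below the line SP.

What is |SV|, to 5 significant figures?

40.837

Checks: |WV| = 8.000 ✓; ∠(WV, VG) = 90.00° ✓; |VG| = 39.30 ✓; |SG| = 62.78 ✓.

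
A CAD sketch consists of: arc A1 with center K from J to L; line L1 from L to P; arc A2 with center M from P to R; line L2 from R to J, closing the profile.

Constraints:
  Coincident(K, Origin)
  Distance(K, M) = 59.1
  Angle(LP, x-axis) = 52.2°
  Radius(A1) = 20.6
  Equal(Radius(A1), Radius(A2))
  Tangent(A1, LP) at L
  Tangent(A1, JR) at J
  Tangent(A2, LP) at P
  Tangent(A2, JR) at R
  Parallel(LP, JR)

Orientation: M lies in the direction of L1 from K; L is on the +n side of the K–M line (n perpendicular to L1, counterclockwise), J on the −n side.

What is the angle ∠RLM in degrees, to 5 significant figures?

15.665°

The slot axis is L1's direction at 52.2°, so u = (cos 52.2°, sin 52.2°) = (0.61291, 0.79016) and n = (−sin 52.2°, cos 52.2°) = (-0.79016, 0.61291). K is at the origin and M lies 59.1 along u from K, so M = 59.1·u = (36.223, 46.698). Tangency of A1 to both parallel lines with radius 20.6 puts L and J at K ± 20.6·n: L = (-16.277, 12.626), J = (16.277, -12.626). Equal radii place P and R the same way about M: P = M + 20.6·n = (19.946, 59.324), R = M − 20.6·n = (52.500, 34.072). Then cos ∠RLM = LR·LM / (|LR||LM|), giving 15.665°.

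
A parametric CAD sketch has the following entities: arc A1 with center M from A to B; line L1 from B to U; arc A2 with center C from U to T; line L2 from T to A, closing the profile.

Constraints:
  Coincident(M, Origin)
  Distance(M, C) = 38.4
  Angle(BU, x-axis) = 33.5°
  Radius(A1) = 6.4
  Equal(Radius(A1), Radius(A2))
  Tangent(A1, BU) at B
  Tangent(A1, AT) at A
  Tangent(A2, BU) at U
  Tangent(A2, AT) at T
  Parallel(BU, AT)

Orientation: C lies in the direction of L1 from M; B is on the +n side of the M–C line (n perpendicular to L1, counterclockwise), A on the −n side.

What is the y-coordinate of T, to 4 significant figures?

15.86

The slot axis is L1's direction at 33.5°, so u = (cos 33.5°, sin 33.5°) = (0.8339, 0.5519) and n = (−sin 33.5°, cos 33.5°) = (-0.5519, 0.8339). M is at the origin and C lies 38.4 along u from M, so C = 38.4·u = (32.02, 21.19). Tangency of A1 to both parallel lines with radius 6.4 puts B and A at M ± 6.4·n: B = (-3.532, 5.337), A = (3.532, -5.337). Equal radii place U and T the same way about C: U = C + 6.4·n = (28.49, 26.53), T = C − 6.4·n = (35.55, 15.86). So T.y = 15.86.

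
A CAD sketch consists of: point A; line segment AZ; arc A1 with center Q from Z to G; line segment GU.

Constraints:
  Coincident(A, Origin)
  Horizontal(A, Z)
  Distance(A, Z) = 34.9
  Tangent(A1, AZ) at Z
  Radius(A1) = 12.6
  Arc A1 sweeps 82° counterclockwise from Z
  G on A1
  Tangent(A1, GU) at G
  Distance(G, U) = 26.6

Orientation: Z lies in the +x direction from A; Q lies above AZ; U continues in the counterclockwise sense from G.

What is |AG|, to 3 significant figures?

48.6

Tangency of A1 to AZ means the radius QZ is perpendicular to AZ, so Q = Z + (0, 12.6) = (34.9, 12.6). On A1, Z sits at bearing -90° from Q; an 82° counterclockwise sweep puts G at bearing -8°, so G = Q + 12.6·(cos -8°, sin -8°) = (47.4, 10.8). Then |AG| = |G − A| = 48.6.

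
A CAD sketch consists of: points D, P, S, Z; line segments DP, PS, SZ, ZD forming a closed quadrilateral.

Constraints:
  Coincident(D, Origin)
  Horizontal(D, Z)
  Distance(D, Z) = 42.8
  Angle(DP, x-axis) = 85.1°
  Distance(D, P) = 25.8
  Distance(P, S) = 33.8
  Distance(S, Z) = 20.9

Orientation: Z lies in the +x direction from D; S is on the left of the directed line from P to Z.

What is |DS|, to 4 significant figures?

40.48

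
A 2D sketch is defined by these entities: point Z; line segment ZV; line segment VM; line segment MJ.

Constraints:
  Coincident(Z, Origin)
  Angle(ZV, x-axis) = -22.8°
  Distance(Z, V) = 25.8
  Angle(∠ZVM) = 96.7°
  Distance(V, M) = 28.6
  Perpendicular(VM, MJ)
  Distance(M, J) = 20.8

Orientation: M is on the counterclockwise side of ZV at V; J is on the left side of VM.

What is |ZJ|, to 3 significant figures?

32.0

∠ZVM = 96.7°, so VM runs at -22.8° + (180° − 96.7°) = 60.5° from the x-axis; with |VM| = 28.6, M = V + 28.6·(cos 60.5°, sin 60.5°) = (37.9, 14.9). The perpendicularity gives MJ at right angles to VM; with |MJ| = 20.8 on the left of VM, J = M + 20.8·(-0.870, 0.492) = (19.8, 25.1). Then |ZJ| = |J − Z| = 32.0.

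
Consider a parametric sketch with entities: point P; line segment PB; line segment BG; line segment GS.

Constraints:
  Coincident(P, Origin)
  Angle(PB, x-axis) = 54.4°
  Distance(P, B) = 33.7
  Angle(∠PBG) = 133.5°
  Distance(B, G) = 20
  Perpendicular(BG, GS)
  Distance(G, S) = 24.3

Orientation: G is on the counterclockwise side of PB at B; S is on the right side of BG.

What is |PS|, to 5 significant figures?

65.132

∠PBG = 133.5°, so BG runs at 54.4° + (180° − 133.5°) = 100.90° from the x-axis; with |BG| = 20.0, G = B + 20.0·(cos 100.90°, sin 100.90°) = (15.836, 47.041). BG ⟂ GS; with |GS| = 24.3 on the right of BG, S = G + 24.3·(0.98196, 0.18910) = (39.697, 51.636). Then |PS| = |S − P| = 65.132.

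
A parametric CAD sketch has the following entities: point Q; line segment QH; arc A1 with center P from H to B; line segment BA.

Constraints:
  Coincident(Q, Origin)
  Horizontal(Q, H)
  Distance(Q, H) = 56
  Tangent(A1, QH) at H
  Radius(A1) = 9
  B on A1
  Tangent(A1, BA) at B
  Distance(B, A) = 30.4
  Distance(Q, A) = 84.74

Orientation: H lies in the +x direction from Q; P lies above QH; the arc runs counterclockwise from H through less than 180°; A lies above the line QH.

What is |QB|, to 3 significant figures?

64.0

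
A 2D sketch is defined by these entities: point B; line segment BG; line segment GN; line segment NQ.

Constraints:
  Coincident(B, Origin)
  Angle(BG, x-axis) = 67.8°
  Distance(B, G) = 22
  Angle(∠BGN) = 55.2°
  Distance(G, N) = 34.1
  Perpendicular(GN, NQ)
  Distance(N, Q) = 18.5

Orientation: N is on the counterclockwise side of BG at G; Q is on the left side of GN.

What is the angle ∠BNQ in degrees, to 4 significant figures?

50.02°

∠BGN = 55.2°, so GN runs at 67.8° + (180° − 55.2°) = 192.6° from the x-axis; with |GN| = 34.1, N = G + 34.1·(cos 192.6°, sin 192.6°) = (-24.97, 12.93). GN ⟂ NQ; with |NQ| = 18.5 on the left of GN, Q = N + 18.5·(0.2181, -0.9759) = (-20.93, -5.124). Then cos ∠BNQ = NB·NQ / (|NB||NQ|), giving 50.02°.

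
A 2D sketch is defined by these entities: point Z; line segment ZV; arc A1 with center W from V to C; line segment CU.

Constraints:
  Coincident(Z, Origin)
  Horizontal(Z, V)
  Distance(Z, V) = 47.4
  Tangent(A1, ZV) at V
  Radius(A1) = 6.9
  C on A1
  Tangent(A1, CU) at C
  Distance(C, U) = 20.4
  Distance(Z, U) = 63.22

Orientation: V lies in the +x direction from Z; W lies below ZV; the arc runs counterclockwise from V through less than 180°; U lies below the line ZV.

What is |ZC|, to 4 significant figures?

44.37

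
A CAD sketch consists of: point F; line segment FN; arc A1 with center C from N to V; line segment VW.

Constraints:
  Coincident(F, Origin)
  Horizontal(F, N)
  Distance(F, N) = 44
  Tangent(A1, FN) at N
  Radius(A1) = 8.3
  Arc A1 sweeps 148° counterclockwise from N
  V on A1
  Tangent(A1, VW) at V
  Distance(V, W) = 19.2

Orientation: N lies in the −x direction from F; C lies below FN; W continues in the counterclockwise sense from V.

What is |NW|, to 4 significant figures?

28.15

On A1, N sits at bearing 90° from C; a 148° counterclockwise sweep puts V at bearing 238°, so V = C + 8.3·(cos 238°, sin 238°) = (-48.40, -15.34). The tangent condition forces CV to be normal to VW, so VW runs along (−sin 238°, cos 238°); with |VW| = 19.2, W = (-32.12, -25.51). Then |NW| = |W − N| = 28.15.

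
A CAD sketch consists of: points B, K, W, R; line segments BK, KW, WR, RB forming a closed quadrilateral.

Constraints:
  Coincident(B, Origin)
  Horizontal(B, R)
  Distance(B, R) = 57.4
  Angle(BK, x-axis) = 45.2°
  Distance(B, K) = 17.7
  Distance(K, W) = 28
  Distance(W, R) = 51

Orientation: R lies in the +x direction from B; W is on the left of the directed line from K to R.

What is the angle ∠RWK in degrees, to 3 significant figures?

65.0°

B is at the origin; BR is horizontal with |BR| = 57.4 and R in +x, so R = (57.4, 0). BK runs at 45.2° with |BK| = 17.7, so K = (12.5, 12.6). W is determined by |KW| = 28.0 and |WR| = 51.0 together: it lies at the intersection of circle(K, 28.0) and circle(R, 51.0). With |KR| = 46.7, the foot of the radical line on KR is 3.85 from K and the perpendicular offset is √(28.0² − 3.85²) = 27.7. Taking the left-of-KR solution: W = (23.6, 38.2).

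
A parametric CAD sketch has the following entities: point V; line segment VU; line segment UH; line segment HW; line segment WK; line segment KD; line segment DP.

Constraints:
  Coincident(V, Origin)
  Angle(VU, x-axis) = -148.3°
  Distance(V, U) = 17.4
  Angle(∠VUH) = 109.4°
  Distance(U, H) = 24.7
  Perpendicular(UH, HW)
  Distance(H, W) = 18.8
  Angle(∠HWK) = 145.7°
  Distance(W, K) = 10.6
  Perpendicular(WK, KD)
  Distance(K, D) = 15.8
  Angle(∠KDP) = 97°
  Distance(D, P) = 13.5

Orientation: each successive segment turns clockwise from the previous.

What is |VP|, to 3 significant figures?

20.2

V is at the origin; VU runs at -148.3° with length 17.4, so U = (-14.8, -9.14). ∠VUH = 109.4° gives UH at 141° from the x-axis; with |UH| = 24.7, H = (-34.0, 6.37). UH ⟂ HW, so HW runs at 51.1°; with |HW| = 18.8, W = (-22.2, 21.0). ∠HWK = 145.7° gives WK at 16.8° from the x-axis; with |WK| = 10.6, K = (-12.1, 24.1). WK is perpendicular to KD, so KD runs at -73.2°; with |KD| = 15.8, D = (-7.51, 8.94). ∠KDP = 97.0° gives DP at -156° from the x-axis; with |DP| = 13.5, P = (-19.9, 3.49). Then |VP| = |P − V| = 20.2.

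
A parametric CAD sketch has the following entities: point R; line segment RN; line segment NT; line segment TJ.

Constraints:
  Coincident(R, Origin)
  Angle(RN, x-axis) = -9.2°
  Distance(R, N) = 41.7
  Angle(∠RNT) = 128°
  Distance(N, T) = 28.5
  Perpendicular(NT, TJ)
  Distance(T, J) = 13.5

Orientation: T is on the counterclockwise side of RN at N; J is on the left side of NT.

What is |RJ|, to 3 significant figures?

57.5

∠RNT = 128.0°, so NT runs at -9.2° + (180° − 128.0°) = 42.8° from the x-axis; with |NT| = 28.5, T = N + 28.5·(cos 42.8°, sin 42.8°) = (62.1, 12.7). NT ⟂ TJ; with |TJ| = 13.5 on the left of NT, J = T + 13.5·(-0.679, 0.734) = (52.9, 22.6). Then |RJ| = |J − R| = 57.5.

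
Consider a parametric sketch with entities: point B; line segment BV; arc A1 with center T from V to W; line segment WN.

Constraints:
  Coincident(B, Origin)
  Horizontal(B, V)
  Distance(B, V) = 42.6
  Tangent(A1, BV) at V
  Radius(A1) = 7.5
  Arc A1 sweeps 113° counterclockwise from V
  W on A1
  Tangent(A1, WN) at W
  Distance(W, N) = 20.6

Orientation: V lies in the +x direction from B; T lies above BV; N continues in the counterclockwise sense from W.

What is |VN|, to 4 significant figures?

29.42

B is at the origin; BV is horizontal with |BV| = 42.6 and V on the +x side, so V = (42.60, 0.000). The tangent condition forces TV to be normal to BV, so T = V + (0, 7.5) = (42.60, 7.500). On A1, V sits at bearing -90° from T; a 113° counterclockwise sweep puts W at bearing 23°, so W = T + 7.5·(cos 23°, sin 23°) = (49.50, 10.43). Since A1 is tangent to WN there, TW ⟂ WN, so WN runs along (−sin 23°, cos 23°); with |WN| = 20.6, N = (41.45, 29.39). Then |VN| = |N − V| = 29.42.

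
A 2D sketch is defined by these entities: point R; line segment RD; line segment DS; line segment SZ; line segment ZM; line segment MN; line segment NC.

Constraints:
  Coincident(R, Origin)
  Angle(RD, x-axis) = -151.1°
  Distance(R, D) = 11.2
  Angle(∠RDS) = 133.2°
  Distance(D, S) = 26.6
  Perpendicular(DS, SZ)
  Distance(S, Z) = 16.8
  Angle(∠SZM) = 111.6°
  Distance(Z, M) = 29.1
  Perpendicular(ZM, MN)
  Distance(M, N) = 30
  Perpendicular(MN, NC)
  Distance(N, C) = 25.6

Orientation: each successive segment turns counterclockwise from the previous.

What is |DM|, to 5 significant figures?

27.516

R is at the origin; RD runs at -151.1° with length 11.2, so D = (-9.8052, -5.4128). ∠RDS = 133.2° gives DS at -104.30° from the x-axis; with |DS| = 26.6, S = (-16.375, -31.189). DS ⟂ SZ, so SZ runs at -14.300°; with |SZ| = 16.8, Z = (-0.095912, -35.338). ∠SZM = 111.6° gives ZM at 54.100° from the x-axis; with |ZM| = 29.1, M = (16.968, -11.766). Then |DM| = |M − D| = 27.516.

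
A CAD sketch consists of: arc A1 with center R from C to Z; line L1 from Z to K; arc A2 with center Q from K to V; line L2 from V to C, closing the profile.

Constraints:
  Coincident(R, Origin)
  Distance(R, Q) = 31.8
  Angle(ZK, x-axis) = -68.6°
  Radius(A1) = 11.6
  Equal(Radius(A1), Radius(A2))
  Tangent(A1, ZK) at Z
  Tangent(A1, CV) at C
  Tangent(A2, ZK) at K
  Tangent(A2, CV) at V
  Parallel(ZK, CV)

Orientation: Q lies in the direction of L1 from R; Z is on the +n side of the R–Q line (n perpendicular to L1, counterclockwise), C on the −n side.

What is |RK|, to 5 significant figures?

33.850

The slot axis is L1's direction at -68.6°, so u = (cos -68.6°, sin -68.6°) = (0.36488, -0.93106) and n = (−sin -68.6°, cos -68.6°) = (0.93106, 0.36488). R is at the origin and Q lies 31.8 along u from R, so Q = 31.8·u = (11.603, -29.608). Tangency of A1 to both parallel lines with radius 11.6 puts Z and C at R ± 11.6·n: Z = (10.800, 4.2326), C = (-10.800, -4.2326). Equal radii place K and V the same way about Q: K = Q + 11.6·n = (22.403, -25.375), V = Q − 11.6·n = (0.80283, -33.840). Then |RK| = |K − R| = 33.850.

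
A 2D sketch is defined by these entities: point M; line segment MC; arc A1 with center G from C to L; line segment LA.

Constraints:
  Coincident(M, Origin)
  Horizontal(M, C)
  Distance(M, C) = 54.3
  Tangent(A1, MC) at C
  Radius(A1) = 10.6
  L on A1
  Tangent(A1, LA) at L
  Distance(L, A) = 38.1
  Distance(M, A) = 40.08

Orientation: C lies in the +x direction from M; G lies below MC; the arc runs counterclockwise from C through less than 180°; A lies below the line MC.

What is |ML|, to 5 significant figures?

46.241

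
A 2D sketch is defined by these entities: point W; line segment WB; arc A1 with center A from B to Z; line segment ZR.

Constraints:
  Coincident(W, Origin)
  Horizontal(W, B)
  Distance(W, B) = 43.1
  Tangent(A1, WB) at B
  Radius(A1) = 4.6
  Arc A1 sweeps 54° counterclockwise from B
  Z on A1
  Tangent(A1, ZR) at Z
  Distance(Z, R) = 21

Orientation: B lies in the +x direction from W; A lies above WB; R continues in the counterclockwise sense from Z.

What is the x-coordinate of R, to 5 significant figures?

59.165

On A1, B sits at bearing -90° from A; a 54° counterclockwise sweep puts Z at bearing -36°, so Z = A + 4.6·(cos -36°, sin -36°) = (46.821, 1.8962). A1 meets ZR tangentially, so AZ is at right angles to ZR, so ZR runs along (−sin -36°, cos -36°); with |ZR| = 21.0, R = (59.165, 18.886). So R.x = 59.165.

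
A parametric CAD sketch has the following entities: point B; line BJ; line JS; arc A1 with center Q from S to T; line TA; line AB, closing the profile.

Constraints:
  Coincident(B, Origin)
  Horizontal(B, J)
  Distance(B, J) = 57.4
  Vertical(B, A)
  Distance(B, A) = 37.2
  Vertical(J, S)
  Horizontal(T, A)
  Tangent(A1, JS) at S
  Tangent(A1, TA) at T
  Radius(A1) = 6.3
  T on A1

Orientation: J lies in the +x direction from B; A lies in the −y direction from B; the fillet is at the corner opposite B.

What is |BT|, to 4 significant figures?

63.21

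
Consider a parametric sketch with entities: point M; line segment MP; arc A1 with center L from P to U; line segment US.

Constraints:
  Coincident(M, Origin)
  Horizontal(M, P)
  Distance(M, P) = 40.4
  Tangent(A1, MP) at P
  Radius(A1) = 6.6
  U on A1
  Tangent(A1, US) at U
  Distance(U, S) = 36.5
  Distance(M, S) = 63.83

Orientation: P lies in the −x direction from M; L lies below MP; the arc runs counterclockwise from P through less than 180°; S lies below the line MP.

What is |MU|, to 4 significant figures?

47.46

Checks: |LU| = 6.600 ✓; ∠(LU, US) = 90.00° ✓; |US| = 36.50 ✓; |MS| = 63.83 ✓.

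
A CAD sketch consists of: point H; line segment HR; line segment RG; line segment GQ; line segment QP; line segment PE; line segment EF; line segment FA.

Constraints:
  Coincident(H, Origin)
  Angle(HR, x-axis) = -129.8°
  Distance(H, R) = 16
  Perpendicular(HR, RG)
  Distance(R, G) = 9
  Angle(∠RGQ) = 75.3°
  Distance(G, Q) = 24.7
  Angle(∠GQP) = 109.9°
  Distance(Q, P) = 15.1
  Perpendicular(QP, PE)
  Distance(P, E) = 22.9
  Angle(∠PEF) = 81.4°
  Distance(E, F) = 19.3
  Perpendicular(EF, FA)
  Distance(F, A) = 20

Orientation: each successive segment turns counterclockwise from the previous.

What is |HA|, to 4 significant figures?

8.420

∠PEF = 81.4° gives EF at -36.40° from the x-axis; with |EF| = 19.3, F = (-4.185, -12.65). The perpendicularity gives FA at right angles to EF, so FA runs at 53.60°; with |FA| = 20.0, A = (7.683, 3.443). Then |HA| = |A − H| = 8.420.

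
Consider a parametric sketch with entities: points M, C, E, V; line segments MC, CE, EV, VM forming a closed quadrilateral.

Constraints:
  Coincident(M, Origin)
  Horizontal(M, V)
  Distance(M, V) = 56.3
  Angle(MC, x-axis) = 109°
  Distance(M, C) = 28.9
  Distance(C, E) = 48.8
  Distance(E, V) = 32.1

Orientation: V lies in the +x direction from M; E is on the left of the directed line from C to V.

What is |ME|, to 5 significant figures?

47.918

M is at the origin; MV is horizontal with |MV| = 56.3 and V in +x, so V = (56.3, 0). MC runs at 109.0° with |MC| = 28.9, so C = (-9.4089, 27.325). E is determined by |CE| = 48.8 and |EV| = 32.1 together: it lies at the intersection of circle(C, 48.8) and circle(V, 32.1). With |CV| = 71.164, the foot of the radical line on CV is 45.074 from C and the perpendicular offset is √(48.8² − 45.074²) = 18.701. Taking the left-of-CV solution: E = (39.391, 27.285).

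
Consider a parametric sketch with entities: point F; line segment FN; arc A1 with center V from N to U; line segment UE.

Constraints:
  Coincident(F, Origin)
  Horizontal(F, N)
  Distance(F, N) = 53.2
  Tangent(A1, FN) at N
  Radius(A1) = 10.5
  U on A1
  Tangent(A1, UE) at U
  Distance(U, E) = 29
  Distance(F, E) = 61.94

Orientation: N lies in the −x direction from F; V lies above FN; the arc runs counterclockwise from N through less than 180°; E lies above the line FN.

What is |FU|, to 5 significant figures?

44.427

Checks: |VU| = 10.50 ✓; ∠(VU, UE) = 90.00° ✓; |UE| = 29.00 ✓; |FE| = 61.94 ✓.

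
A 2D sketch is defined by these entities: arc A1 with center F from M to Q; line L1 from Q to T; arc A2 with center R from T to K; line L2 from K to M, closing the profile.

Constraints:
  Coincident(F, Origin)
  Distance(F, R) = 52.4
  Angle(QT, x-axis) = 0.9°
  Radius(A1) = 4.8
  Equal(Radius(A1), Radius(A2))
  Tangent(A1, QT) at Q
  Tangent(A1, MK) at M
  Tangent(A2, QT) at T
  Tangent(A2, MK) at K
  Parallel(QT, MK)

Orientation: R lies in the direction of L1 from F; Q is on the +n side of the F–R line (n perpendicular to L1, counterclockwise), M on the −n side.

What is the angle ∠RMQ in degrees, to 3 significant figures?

84.8°

F is at the origin and R lies 52.4 along u from F, so R = 52.4·u = (52.4, 0.823). Tangency of A1 to both parallel lines with radius 4.8 puts Q and M at F ± 4.8·n: Q = (-0.0754, 4.80), M = (0.0754, -4.80). Then cos ∠RMQ = MR·MQ / (|MR||MQ|), giving 84.8°.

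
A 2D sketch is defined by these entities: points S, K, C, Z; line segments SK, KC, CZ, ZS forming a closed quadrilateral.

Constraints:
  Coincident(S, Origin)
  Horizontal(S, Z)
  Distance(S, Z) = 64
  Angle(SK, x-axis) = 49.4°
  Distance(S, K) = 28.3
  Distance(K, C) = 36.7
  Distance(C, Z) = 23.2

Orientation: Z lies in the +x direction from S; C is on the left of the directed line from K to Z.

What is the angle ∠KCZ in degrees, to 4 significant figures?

112.6°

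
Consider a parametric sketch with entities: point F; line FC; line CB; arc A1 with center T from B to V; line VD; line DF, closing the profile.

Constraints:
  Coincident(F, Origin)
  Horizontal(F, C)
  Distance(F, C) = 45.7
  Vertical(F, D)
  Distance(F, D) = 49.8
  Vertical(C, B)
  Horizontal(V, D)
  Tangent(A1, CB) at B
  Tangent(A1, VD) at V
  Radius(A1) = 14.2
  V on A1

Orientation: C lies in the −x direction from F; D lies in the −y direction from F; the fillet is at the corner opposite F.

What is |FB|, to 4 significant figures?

57.93

F is at the origin; FC is horizontal with |FC| = 45.7 and C on the −x side, so C = (-45.70, 0.000). F and D share the same x with |FD| = 49.8 and D on the −y side, so D = (0.000, -49.80). The virtual corner opposite F is at (-45.70, -49.80). Tangency of A1 to CB means the radius TB is perpendicular to CB and the tangent condition forces TV to be normal to VD, with radius 14.2, so the center T sits 14.2 in from both sides at T = (-31.50, -35.60). That places the tangent points at B = (-45.70, -35.60) on CB and V = (-31.50, -49.80) on VD. Then |FB| = |B − F| = 57.93.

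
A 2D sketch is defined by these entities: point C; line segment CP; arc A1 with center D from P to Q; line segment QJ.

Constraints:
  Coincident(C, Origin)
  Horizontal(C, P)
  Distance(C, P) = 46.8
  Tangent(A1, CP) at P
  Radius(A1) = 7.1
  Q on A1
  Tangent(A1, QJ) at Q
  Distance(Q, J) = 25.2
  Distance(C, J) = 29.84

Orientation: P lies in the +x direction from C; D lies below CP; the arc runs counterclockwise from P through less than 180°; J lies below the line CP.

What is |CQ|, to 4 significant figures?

42.10

Checks: |DQ| = 7.100 ✓; ∠(DQ, QJ) = 90.00° ✓; |QJ| = 25.20 ✓; |CJ| = 29.84 ✓.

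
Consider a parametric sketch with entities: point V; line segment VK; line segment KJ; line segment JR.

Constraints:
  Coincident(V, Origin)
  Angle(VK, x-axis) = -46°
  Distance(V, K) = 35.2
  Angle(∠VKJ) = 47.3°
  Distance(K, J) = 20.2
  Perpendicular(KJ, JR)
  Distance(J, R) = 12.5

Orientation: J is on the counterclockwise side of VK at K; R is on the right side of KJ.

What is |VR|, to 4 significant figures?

38.54

∠VKJ = 47.3°, so KJ runs at -46.0° + (180° − 47.3°) = 86.70° from the x-axis; with |KJ| = 20.2, J = K + 20.2·(cos 86.70°, sin 86.70°) = (25.61, -5.154). The perpendicularity gives JR at right angles to KJ; with |JR| = 12.5 on the right of KJ, R = J + 12.5·(0.9983, -0.05756) = (38.09, -5.874). Then |VR| = |R − V| = 38.54.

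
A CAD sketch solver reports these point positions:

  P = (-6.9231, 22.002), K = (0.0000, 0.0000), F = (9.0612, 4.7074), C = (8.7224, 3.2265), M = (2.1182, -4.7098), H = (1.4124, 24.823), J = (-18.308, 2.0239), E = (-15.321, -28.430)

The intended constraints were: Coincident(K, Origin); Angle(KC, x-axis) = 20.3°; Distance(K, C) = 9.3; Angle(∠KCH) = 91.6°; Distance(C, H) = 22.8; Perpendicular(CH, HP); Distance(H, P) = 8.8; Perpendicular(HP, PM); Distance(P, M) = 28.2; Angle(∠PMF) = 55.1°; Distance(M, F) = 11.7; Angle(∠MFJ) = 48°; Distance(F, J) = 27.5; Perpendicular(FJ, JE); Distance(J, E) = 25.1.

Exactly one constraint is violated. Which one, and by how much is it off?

Distance(J, E) = 25.1 — off by 5.50.

K = (0.00, 0.00) ✓; KC at 20.30° ✓; |KC| = 9.300 ✓; ∠KCH = 91.60° ✓; |CH| = 22.80 ✓; ∠(CH, HP) = 90.00° ✓; |HP| = 8.800 ✓; ∠(HP, PM) = 90.00° ✓; |PM| = 28.20 ✓; ∠PMF = 55.10° ✓; |MF| = 11.70 ✓; ∠MFJ = 48.00° ✓; |FJ| = 27.50 ✓; ∠(FJ, JE) = 90.00° ✓; |JE| = 30.60 ✗.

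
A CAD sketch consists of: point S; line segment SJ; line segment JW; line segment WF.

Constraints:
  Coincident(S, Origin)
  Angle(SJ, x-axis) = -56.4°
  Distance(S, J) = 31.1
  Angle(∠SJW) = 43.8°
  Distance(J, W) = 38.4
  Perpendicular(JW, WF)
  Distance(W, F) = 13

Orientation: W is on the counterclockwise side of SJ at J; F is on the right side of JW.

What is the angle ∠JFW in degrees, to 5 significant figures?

71.297°

S is at the origin; SJ runs at -56.4° with length 31.1, so J = 31.1·(cos -56.4°, sin -56.4°) = (17.210, -25.904). ∠SJW = 43.8°, so JW runs at -56.4° + (180° − 43.8°) = 79.800° from the x-axis; with |JW| = 38.4, W = J + 38.4·(cos 79.800°, sin 79.800°) = (24.011, 11.889). JW ⟂ WF; with |WF| = 13.0 on the right of JW, F = W + 13.0·(0.98420, -0.17708) = (36.805, 9.5872). Then cos ∠JFW = FJ·FW / (|FJ||FW|), giving 71.297°.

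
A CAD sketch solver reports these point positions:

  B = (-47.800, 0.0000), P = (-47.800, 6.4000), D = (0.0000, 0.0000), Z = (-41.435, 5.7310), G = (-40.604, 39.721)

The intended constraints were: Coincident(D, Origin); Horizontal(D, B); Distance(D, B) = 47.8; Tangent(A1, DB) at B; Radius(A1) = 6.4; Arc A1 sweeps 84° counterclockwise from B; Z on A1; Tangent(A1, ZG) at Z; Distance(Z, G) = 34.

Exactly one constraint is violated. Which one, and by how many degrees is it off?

Tangent(A1, ZG) at Z — off by 4.60°.

D = (0.00, 0.00) ✓; D.y = 0.00, B.y = 0.00 ✓; |DB| = 47.80 ✓; ∠(PB, BD) = 90.00° ✓; |PB| = 6.400 ✓; bearing(P→Z) − bearing(P→B) = 84.00° ✓; |PZ| = 6.400 ✓; ∠(PZ, ZG) = 85.40° ✗; |ZG| = 34.00 ✓.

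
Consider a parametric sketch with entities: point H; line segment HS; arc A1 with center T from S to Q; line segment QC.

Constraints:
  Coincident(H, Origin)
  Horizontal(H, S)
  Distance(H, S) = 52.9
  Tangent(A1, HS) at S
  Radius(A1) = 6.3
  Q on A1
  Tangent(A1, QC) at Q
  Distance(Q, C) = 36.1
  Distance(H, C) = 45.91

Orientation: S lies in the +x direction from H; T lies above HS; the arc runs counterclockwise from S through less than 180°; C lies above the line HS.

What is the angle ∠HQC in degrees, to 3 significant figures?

52.2°

Checks: H = (0.00, 0.00) ✓; |TQ| = 6.300 ✓; ∠(TQ, QC) = 90.00° ✓; |QC| = 36.10 ✓; |HC| = 45.91 ✓.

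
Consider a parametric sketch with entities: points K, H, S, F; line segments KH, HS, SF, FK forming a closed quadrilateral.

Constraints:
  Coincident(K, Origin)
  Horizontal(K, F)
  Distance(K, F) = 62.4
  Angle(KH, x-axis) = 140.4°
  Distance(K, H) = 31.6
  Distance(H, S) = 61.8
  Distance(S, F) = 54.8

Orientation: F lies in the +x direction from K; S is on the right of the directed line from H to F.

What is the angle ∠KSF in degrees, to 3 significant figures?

88.5°

K is at the origin; KF is horizontal with |KF| = 62.4 and F in +x, so F = (62.4, 0). KH runs at 140.4° with |KH| = 31.6, so H = (-24.3, 20.1). S is determined by |HS| = 61.8 and |SF| = 54.8 together: it lies at the intersection of circle(H, 61.8) and circle(F, 54.8). With |HF| = 89.1, the foot of the radical line on HF is 49.1 from H and the perpendicular offset is √(61.8² − 49.1²) = 37.5. Taking the right-of-HF solution: S = (15.0, -27.5).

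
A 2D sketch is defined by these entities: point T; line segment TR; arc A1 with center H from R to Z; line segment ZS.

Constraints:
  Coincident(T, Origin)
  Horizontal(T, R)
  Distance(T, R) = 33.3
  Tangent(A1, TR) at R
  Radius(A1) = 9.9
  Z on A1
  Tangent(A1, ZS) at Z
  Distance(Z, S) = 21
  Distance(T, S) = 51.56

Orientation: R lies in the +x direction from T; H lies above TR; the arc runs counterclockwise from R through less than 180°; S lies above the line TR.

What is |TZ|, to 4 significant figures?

44.54

Checks: |HZ| = 9.900 ✓; ∠(HZ, ZS) = 90.00° ✓; |ZS| = 21.00 ✓; |TS| = 51.56 ✓.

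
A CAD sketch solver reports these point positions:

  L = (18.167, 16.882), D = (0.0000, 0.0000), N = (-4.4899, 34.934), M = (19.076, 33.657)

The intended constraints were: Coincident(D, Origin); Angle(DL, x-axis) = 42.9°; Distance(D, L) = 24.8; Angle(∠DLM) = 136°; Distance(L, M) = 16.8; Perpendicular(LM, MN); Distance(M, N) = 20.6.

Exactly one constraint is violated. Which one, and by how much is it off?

Distance(M, N) = 20.6 — off by 3.00.

D = (0.00, 0.00) ✓; DL at 42.90° ✓; |DL| = 24.80 ✓; ∠DLM = 136.0° ✓; |LM| = 16.80 ✓; ∠(LM, MN) = 90.00° ✓; |MN| = 23.60 ✗.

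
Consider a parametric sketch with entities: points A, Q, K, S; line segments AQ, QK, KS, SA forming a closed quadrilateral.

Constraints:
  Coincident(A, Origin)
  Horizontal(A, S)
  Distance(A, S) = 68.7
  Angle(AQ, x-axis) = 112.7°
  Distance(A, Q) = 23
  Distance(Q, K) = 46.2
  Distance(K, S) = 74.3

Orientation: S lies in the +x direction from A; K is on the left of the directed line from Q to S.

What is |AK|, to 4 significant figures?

60.37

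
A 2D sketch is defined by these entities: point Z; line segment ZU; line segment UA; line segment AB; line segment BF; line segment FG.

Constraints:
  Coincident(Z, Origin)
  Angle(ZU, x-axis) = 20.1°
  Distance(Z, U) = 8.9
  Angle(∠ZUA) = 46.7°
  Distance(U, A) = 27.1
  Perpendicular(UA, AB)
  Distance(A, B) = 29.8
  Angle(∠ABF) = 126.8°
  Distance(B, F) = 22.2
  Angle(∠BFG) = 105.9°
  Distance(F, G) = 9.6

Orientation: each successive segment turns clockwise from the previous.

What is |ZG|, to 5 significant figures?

31.119

Z is at the origin; ZU runs at 20.1° with length 8.9, so U = (8.3579, 3.0586). ∠ZUA = 46.7° gives UA at -113.20° from the x-axis; with |UA| = 27.1, A = (-2.3179, -21.850). UA is perpendicular to AB, so AB runs at 156.80°; with |AB| = 29.8, B = (-29.708, -10.111). ∠ABF = 126.8° gives BF at 103.60° from the x-axis; with |BF| = 22.2, F = (-34.928, 11.467). ∠BFG = 105.9° gives FG at 29.500° from the x-axis; with |FG| = 9.6, G = (-26.573, 16.194). Then |ZG| = |G − Z| = 31.119.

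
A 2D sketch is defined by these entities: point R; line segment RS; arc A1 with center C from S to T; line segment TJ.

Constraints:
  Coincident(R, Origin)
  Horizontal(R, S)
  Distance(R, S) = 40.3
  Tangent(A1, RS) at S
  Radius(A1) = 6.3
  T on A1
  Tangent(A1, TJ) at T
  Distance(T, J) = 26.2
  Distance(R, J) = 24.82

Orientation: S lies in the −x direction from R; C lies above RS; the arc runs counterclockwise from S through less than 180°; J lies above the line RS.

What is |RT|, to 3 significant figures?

36.2

Checks: ∠(CS, SR) = 90.00° ✓; |CT| = 6.300 ✓; ∠(CT, TJ) = 90.00° ✓; |TJ| = 26.20 ✓; |RJ| = 24.82 ✓.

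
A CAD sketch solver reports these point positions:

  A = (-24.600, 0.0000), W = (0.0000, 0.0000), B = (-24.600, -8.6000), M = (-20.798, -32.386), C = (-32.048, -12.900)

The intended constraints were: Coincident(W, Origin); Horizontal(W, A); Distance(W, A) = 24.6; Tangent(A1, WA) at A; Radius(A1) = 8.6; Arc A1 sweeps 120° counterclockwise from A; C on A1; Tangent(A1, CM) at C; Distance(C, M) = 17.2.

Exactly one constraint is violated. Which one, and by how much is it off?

Distance(C, M) = 17.2 — off by 5.30.

W = (0.00, 0.00) ✓; W.y = 0.00, A.y = 0.00 ✓; |WA| = 24.60 ✓; ∠(BA, AW) = 90.00° ✓; |BA| = 8.600 ✓; bearing(B→C) − bearing(B→A) = 120.0° ✓; |BC| = 8.600 ✓; ∠(BC, CM) = 90.00° ✓; |CM| = 22.50 ✗.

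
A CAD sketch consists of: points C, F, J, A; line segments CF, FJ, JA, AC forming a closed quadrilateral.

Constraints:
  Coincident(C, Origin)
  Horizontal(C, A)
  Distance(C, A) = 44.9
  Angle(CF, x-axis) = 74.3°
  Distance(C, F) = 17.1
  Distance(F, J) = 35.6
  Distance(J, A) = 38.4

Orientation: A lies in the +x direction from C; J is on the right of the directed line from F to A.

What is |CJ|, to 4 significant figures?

21.67

C is at the origin; C and A share the same y with |CA| = 44.9 and A in +x, so A = (44.9, 0). CF runs at 74.3° with |CF| = 17.1, so F = (4.627, 16.46). J is determined by |FJ| = 35.6 and |JA| = 38.4 together: it lies at the intersection of circle(F, 35.6) and circle(A, 38.4). With |FA| = 43.51, the foot of the radical line on FA is 19.37 from F and the perpendicular offset is √(35.6² − 19.37²) = 29.87. Taking the right-of-FA solution: J = (11.26, -18.51).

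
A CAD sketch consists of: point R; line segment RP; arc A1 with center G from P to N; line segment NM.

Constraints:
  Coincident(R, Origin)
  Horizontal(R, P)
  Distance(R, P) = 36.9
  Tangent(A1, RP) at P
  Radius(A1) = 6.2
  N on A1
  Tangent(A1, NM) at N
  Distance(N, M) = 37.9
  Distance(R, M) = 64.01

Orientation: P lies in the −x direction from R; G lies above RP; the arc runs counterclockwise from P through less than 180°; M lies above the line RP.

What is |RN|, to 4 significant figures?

32.50

Checks: |GN| = 6.200 ✓; ∠(GN, NM) = 90.00° ✓; |NM| = 37.90 ✓; |RM| = 64.01 ✓.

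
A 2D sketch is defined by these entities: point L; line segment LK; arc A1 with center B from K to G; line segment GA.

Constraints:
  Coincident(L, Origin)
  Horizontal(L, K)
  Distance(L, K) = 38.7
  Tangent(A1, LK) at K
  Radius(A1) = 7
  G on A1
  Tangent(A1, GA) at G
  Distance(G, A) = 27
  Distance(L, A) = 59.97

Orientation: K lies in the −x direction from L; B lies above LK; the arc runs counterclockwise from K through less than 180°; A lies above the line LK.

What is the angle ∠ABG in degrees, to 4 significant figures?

75.47°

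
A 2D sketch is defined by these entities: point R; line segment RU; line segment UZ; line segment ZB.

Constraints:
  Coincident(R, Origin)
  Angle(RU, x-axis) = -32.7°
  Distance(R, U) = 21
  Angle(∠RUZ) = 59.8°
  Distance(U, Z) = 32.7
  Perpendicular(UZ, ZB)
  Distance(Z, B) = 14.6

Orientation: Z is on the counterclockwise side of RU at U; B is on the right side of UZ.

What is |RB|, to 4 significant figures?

39.53

R is at the origin; RU runs at -32.7° with length 21.0, so U = 21.0·(cos -32.7°, sin -32.7°) = (17.67, -11.35). ∠RUZ = 59.8°, so UZ runs at -32.7° + (180° − 59.8°) = 87.50° from the x-axis; with |UZ| = 32.7, Z = U + 32.7·(cos 87.50°, sin 87.50°) = (19.10, 21.32). UZ ⟂ ZB; with |ZB| = 14.6 on the right of UZ, B = Z + 14.6·(0.9990, -0.04362) = (33.68, 20.69). Then |RB| = |B − R| = 39.53.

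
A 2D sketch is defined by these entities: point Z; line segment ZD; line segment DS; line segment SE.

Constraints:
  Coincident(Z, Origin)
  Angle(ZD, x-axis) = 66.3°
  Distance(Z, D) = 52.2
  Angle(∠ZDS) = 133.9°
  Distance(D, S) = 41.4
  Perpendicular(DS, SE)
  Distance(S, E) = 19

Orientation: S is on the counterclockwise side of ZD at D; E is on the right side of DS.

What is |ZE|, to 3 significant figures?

96.1

∠ZDS = 133.9°, so DS runs at 66.3° + (180° − 133.9°) = 112° from the x-axis; with |DS| = 41.4, S = D + 41.4·(cos 112°, sin 112°) = (5.21, 86.1). The perpendicularity gives SE at right angles to DS; with |SE| = 19.0 on the right of DS, E = S + 19.0·(0.925, 0.381) = (22.8, 93.3). Then |ZE| = |E − Z| = 96.1.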